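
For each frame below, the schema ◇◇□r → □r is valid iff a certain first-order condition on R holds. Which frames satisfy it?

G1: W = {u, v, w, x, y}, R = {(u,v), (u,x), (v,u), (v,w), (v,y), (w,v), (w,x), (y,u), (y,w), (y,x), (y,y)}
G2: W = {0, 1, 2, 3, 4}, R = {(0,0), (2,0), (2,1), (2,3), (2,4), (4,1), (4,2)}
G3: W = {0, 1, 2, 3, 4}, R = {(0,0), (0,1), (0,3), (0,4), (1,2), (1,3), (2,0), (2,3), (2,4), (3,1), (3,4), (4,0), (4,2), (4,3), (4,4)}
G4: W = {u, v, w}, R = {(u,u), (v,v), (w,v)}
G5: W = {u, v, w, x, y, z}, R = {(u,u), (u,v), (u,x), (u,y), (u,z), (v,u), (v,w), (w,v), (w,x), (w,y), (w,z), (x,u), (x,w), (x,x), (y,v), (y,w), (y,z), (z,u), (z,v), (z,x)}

G4

Frame correspondent (Sahlqvist): ∀x ∀y ∀z ((xR²y ∧ xRz) → ∃w (yRw ∧ z = w)) — i.e. a generalized confluence (Geach) condition.
G1: fails — uR²y, uRv but no t with yRt and v=t.
G2: fails — 2R²0, 2R1 but no w with 0Rw and 1=w.
G3: fails — 0R²1, 0R0 but no w with 1Rw and 0=w.
G4: condition met.
G5: fails — uR²v, uRv but no t with vRt and v=t.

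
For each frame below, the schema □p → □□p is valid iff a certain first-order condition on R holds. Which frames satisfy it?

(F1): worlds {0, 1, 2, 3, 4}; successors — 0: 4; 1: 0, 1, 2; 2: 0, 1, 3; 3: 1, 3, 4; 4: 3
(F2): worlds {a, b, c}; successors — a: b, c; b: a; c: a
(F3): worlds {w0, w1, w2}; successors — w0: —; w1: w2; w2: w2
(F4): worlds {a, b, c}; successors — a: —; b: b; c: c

(F3), (F4)

This is the axiom for transitivity; its first-order frame correspondent is ∀x ∀y ∀z (Rxy ∧ Ryz → Rxz).
(F1): fails — R10 and R04 but not R14.
(F2): fails — Rac and Rca but not Raa.
(F3): satisfies the condition.
(F4): satisfies the condition.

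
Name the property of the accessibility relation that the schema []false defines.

emptiness of R: forall x forall y ~Rxy

This schema is the Ver axiom.
It corresponds to emptiness of R: forall x forall y ~Rxy.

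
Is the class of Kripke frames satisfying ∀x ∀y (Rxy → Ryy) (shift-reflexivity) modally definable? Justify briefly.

The condition is shift-reflexivity. A defining modal formula is □(□r → r).
Suppose □(□r→r) is valid. Take Rxy and set V(r)={w : Ryw}. Then at y, □r holds; since □(□r→r) at x, □r→r at y, so r at y, i.e. Ryy.

Yes — defined by □(□r → r)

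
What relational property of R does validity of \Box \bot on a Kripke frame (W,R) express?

emptiness of R: \forall x \forall y \neg Rxy

□⊥ is valid iff no world has any successor (otherwise □⊥ fails at any world with one).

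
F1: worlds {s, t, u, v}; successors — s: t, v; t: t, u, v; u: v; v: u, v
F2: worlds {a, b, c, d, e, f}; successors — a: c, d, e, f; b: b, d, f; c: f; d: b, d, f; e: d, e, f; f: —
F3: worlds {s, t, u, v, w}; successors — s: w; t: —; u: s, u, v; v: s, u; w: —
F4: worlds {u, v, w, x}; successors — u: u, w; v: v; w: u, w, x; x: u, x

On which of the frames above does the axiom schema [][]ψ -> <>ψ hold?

This is the axiom for a generalized confluence (Geach) condition; its first-order frame correspondent is forall x exists w (x R^2 w & xRw).
F1: holds.
F2: fails — at c but no w with cR²w and cRw.
F3: fails — at s but no w* with sR²w* and sRw*.
F4: holds.
Valid on: F1, F4.

F1, F4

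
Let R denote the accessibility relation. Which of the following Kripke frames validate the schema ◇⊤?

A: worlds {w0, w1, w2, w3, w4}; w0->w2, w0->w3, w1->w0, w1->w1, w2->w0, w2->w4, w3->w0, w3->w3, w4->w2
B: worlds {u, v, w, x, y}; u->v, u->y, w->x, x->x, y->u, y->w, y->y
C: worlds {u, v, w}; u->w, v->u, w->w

A, C

The schema corresponds to seriality: ∀x ∃y Rxy.
A: satisfies the condition.
B: fails — world v has no successor.
C: satisfies the condition.
Valid on: A, C.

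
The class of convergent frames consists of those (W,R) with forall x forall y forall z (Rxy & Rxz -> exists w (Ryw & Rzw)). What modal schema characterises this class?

◇□ψ → □◇ψ

This is convergence; the standard corresponding axiom is .2: ◇□ψ → □◇ψ.
Suppose ◇□ψ→□◇ψ is valid. Take Rxy, Rxz and set V(ψ)={w : Ryw}. Then □ψ at y so ◇□ψ at x, so □◇ψ at x, so ◇ψ at z, giving w with Rzw and Ryw.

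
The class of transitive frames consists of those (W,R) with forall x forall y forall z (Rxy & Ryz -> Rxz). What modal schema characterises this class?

□r → □□r

This is transitivity; the standard corresponding axiom is 4: □r → □□r.
Suppose □r→□□r is valid. Take Rxy, Ryz and set V(r)={w : Rxw}. Then □r at x, so □□r at x, so □r at y, so r at z, i.e. Rxz.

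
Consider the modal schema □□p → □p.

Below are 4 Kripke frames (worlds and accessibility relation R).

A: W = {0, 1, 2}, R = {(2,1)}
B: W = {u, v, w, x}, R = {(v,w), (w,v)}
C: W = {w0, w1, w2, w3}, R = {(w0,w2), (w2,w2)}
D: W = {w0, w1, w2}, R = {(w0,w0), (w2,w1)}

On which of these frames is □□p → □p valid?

C

This is the axiom for density; its first-order frame correspondent is ∀x ∀y (Rxy → ∃z (Rxz ∧ Rzy)).
A: fails — R21 but no z with R2z and Rz1.
B: fails — Rwv but no z with Rwz and Rzv.
C: ✓.
D: fails — Rw2w1 but no z with Rw2z and Rzw1.
Valid on: C.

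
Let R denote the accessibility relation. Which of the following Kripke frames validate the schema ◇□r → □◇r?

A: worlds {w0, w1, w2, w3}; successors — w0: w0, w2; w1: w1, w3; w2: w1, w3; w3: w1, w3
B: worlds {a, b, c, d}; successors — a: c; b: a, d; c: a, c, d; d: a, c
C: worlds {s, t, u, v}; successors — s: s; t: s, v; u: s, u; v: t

B

The schema corresponds to convergence: ∀x ∀y ∀z (Rxy ∧ Rxz → ∃w (Ryw ∧ Rzw)).
A: fails — Rw0w2 and Rw0w0 but w2 and w0 have no common successor.
B: ✓.
C: fails — Rtv and Rts but v and s have no common successor.
Valid on: B.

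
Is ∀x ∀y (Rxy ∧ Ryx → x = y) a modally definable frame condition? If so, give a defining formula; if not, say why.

Modal frame validity is preserved under surjective bounded morphisms.
The 6-cycle (worlds w0,w1,w2,w3,w4,w5 with w0→w1→w2→w3→w4→w5→w0) is antisymmetric. Sending even-indexed worlds to s and odd-indexed worlds to t is a surjective bounded morphism onto the two-world frame with s↔t, which is not antisymmetric.
So no modal formula (or set of formulas) defines exactly the antisymmetric frames.

No — not modally definable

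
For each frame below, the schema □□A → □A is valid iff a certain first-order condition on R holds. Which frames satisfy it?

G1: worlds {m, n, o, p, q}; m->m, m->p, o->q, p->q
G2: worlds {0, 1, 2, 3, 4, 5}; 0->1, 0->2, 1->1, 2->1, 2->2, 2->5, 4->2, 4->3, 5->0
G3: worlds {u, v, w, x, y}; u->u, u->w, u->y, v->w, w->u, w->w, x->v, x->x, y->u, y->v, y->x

The schema corresponds to density: ∀x ∀y (Rxy → ∃z (Rxz ∧ Rzy)).
G1: fails — Rpq but no z with Rpz and Rzq.
G2: fails — R43 but no z with R4z and Rz3.
G3: satisfies the condition.
Valid on: G3.

G3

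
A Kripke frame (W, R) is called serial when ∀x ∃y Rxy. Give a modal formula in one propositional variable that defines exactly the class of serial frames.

The condition is seriality. The D schema □s → ◇s defines it.
Suppose □s→◇s is valid. At any x set V(s)=W. Then □s at x, so ◇s at x, so x has a successor.

□s → ◇s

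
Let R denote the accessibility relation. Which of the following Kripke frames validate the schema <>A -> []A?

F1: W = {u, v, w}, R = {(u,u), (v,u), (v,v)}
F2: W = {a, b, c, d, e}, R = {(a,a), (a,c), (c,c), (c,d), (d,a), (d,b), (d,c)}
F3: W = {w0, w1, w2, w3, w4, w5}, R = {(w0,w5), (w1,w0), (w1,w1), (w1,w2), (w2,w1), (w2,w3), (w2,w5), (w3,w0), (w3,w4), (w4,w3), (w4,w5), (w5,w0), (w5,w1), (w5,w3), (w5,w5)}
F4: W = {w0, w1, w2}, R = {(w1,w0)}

F4

Frame correspondent (Sahlqvist): forall x forall y forall z (Rxy & Rxz -> y = z) — i.e. partial functionality.
F1: fails — v sees both u and v.
F2: fails — a sees both a and c.
F3: fails — w1 sees both w0 and w1.
F4: condition met.
Valid on: F4.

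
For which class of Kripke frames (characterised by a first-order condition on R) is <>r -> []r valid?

partial functionality: forall x forall y forall z (Rxy & Rxz -> y = z)

Suppose ◇r→□r is valid. Take Rxy, Rxz and set V(r)={y}. Then ◇r at x, so □r at x, so r at z, i.e. z=y.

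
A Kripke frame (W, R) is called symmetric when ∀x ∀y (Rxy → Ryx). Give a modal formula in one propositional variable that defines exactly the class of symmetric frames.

The condition is symmetry. The B schema ψ → □◇ψ defines it.

ψ → □◇ψ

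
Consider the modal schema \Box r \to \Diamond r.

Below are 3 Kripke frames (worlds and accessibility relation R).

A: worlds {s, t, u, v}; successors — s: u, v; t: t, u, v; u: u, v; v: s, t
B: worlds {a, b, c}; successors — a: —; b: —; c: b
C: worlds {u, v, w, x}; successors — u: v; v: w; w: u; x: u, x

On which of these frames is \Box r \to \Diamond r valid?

A, C

Frame correspondent (Sahlqvist): \forall x \exists y Rxy — i.e. seriality.
A: satisfies the condition.
B: fails — world a has no successor.
C: satisfies the condition.
Valid on: A, C.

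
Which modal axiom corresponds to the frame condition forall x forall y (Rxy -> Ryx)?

s → □◇s

A defining formula is s → □◇s (the B axiom).
Suppose s→□◇s is valid. Take Rxy and set V(s)={x}. Then s at x, so □◇s at x, so ◇s at y, so some z with Ryz has s; z=x, i.e. Ryx.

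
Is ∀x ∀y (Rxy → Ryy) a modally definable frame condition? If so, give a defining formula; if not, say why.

Definable; □(□q → q) defines it

This is a Sahlqvist condition; the T□ axiom □(□q → q) defines it.
Suppose □(□q→q) is valid. Take Rxy and set V(q)={w : Ryw}. Then at y, □q holds; since □(□q→q) at x, □q→q at y, so q at y, i.e. Ryy.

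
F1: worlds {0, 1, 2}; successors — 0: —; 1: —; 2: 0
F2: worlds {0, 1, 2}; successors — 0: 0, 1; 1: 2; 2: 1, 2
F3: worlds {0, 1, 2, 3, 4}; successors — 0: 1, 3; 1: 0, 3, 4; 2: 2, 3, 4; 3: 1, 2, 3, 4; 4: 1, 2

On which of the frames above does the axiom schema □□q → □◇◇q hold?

F2, F3

This is the axiom for a generalized confluence (Geach) condition; its first-order frame correspondent is ∀x ∀z (xRz → ∃w (xR²w ∧ zR²w)).
F1: fails — 2R0 but no w with 2R²w and 0R²w.
F2: holds.
F3: holds.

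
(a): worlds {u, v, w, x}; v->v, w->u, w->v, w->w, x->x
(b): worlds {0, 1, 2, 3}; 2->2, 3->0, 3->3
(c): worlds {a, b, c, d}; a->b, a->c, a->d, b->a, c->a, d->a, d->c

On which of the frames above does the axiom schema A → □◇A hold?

none

This is the axiom for symmetry; its first-order frame correspondent is ∀x ∀y (Rxy → Ryx).
(a): fails — Rwu but not Ruw.
(b): fails — R30 but not R03.
(c): fails — Rdc but not Rcd.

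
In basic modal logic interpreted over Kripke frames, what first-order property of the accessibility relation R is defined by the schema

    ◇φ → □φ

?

Suppose ◇φ→□φ is valid. Take Rxy, Rxz and set V(φ)={y}. Then ◇φ at x, so □φ at x, so φ at z, i.e. z=y.

partial functionality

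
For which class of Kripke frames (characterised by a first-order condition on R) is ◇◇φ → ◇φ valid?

This is frame-equivalent to □φ → □□φ (substitute ¬φ for φ and contrapose).
Suppose □φ→□□φ is valid. Take Rxy, Ryz and set V(φ)={w : Rxw}. Then □φ at x, so □□φ at x, so □φ at y, so φ at z, i.e. Rxz.

transitivity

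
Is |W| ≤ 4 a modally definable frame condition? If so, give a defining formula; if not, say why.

Any modally definable frame class is closed under disjoint unions.
Any modal formula valid on each of 5 disjoint one-world frames is valid on their disjoint union (validity is preserved under disjoint unions). Each one-world frame has |W|=1≤4, but the union has |W|=5.
So no modal formula (or set of formulas) defines exactly the |W|≤4 frames.

No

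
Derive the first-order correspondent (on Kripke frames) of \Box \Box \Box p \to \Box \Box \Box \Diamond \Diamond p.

This is a Sahlqvist (Geach-type) schema ◇^0□^3p → □^3◇^2p.
Minimal-valuation argument: fix x; take any y with xR^0y and any z with xR^3z. Set V(p) to the set of worlds R-reachable from y in exactly 3 steps. Then □^3p holds at y, so the antecedent holds at x; validity forces ◇^2p at z, giving a w with zR^2w and yR^3w.
First-order correspondent: \forall x \forall z (x R^3 z \to \exists w (x R^3 w \wedge z R^2 w)).

\forall x \forall z (x R^3 z \to \exists w (x R^3 w \wedge z R^2 w))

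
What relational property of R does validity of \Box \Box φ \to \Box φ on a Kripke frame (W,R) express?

This schema is the C4 axiom.
Its frame correspondent is density — \forall x \forall y (Rxy \to \exists z (Rxz \wedge Rzy)).

density: \forall x \forall y (Rxy \to \exists z (Rxz \wedge Rzy))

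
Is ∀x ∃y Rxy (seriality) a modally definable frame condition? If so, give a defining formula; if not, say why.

The condition is seriality. A defining modal formula is □r → ◇r.

Yes, by □r → ◇r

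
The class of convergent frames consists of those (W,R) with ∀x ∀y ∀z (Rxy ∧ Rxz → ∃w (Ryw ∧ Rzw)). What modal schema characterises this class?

◇□p → □◇p

This is convergence; the standard corresponding axiom is .2: ◇□p → □◇p.
Suppose ◇□p→□◇p is valid. Take Rxy, Rxz and set V(p)={w : Ryw}. Then □p at y so ◇□p at x, so □◇p at x, so ◇p at z, giving w with Rzw and Ryw.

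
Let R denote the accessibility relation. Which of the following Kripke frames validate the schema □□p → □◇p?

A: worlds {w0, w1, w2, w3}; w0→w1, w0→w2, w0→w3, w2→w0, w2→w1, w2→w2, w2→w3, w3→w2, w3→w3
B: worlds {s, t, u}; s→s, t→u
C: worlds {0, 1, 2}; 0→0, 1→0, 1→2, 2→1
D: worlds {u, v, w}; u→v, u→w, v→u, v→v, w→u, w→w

The schema corresponds to a generalized confluence (Geach) condition: ∀x ∀z (xRz → ∃w (xR²w ∧ zRw)).
A: fails — w0Rw1 but no w with w0R²w and w1Rw.
B: fails — tRu but no w with tR²w and uRw.
C: holds.
D: holds.
Valid on: C, D.

C, D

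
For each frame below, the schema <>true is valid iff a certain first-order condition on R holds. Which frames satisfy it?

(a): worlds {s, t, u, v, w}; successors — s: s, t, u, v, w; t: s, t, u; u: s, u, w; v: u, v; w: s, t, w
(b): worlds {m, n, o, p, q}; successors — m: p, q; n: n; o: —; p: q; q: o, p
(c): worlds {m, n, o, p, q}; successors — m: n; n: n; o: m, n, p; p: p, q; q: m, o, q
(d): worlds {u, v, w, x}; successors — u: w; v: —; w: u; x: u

(a), (c)

Frame correspondent (Sahlqvist): forall x exists y Rxy — i.e. seriality.
(a): holds.
(b): fails — world o has no successor.
(c): holds.
(d): fails — world v has no successor.
Valid on: (a), (c).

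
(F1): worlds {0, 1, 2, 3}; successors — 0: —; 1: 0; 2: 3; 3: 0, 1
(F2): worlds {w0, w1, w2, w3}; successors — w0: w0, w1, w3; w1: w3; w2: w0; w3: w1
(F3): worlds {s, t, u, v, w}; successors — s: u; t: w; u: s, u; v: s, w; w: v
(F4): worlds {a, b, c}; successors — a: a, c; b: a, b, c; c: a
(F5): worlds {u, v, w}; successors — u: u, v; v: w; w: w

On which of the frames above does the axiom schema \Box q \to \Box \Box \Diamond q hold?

Frame correspondent (Sahlqvist): \forall x \forall z (x R^2 z \to \exists w (xRw \wedge zRw)) — i.e. a generalized confluence (Geach) condition.
(F1): fails — 2R²0 but no w with 2Rw and 0Rw.
(F2): fails — w2R²w1 but no w with w2Rw and w1Rw.
(F3): fails — wR²s but no w* with wRw* and sRw*.
(F4): condition met.
(F5): fails — uR²v but no t with uRt and vRt.
Valid on: (F4).

(F4)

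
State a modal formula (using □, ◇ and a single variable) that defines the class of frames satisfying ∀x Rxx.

The condition is reflexivity. The T schema □r → r defines it.
Suppose □r→r is valid. At any x set V(r)={w : Rxw}. Then □r holds at x, so r holds at x, i.e. Rxx.

□r → r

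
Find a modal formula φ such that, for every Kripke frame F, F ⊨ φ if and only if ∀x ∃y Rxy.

□r → ◇r

The condition is seriality. The D schema □r → ◇r defines it.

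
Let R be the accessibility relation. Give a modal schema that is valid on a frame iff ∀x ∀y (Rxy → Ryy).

This is shift-reflexivity; the standard corresponding axiom is T□: □(□q → q).
Suppose □(□q→q) is valid. Take Rxy and set V(q)={w : Ryw}. Then at y, □q holds; since □(□q→q) at x, □q→q at y, so q at y, i.e. Ryy.

□(□q → q)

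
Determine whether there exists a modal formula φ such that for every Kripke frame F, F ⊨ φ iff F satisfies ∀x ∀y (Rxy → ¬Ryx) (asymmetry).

Any modally definable frame class is closed under surjective bounded morphisms.
The 3-cycle (worlds a,b,c with a→b→c→a) is asymmetric. Mapping every world to a single reflexive point • is a surjective bounded morphism, and the reflexive point is not asymmetric (R•• but asymmetry requires ¬R••).
So the class is not modally definable.

Not definable by any modal formula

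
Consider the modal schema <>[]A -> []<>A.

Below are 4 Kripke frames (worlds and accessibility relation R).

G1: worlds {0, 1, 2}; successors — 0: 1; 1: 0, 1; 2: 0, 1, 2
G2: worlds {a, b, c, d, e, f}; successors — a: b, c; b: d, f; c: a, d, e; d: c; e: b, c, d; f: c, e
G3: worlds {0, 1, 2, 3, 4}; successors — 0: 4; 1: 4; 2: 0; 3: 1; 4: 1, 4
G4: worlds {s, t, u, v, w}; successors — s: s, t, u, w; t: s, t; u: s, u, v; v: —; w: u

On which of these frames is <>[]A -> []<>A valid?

This is the axiom for convergence; its first-order frame correspondent is forall x forall y forall z (Rxy & Rxz -> exists w (Ryw & Rzw)).
G1: holds.
G2: fails — Reb and Red but b and d have no common successor.
G3: holds.
G4: fails — Rsw and Rst but w and t have no common successor.

G1, G3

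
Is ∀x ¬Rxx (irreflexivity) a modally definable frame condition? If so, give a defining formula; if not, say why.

Any modally definable frame class is closed under surjective bounded morphisms.
The 2-cycle (worlds s,t with s→t→s) is irreflexive, and the map sending every world to a single reflexive point • is a surjective bounded morphism (forth: every edge maps to (•,•); back: every world has a successor). So any modal formula valid on the 2-cycle is also valid on the reflexive point, which is not irreflexive.
So no modal formula (or set of formulas) defines exactly the irreflexive frames.

No — not modally definable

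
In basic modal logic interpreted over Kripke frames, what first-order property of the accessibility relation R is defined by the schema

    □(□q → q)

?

Shift-reflexivity

This is the T□ axiom.
It corresponds to shift-reflexivity: ∀x ∀y (Rxy → Ryy).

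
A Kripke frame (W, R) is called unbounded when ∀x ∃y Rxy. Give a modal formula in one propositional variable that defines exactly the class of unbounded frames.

A defining formula is □s → ◇s (the D axiom).
Suppose □s→◇s is valid. At any x set V(s)=W. Then □s at x, so ◇s at x, so x has a successor.

□s → ◇s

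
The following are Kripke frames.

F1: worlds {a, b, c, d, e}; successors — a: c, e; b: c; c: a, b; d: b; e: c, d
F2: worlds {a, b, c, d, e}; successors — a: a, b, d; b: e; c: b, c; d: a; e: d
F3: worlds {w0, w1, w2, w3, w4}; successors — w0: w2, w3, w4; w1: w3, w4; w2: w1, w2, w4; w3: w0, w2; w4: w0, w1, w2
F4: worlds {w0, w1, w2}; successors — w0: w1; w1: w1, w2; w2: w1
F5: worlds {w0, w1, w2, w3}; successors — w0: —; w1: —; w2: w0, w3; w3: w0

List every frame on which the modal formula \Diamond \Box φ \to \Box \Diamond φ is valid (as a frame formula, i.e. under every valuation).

F4

Frame correspondent (Sahlqvist): \forall x \forall y \forall z (Rxy \wedge Rxz \to \exists w (Ryw \wedge Rzw)) — i.e. convergence.
F1: fails — Rae and Rac but e and c have no common successor.
F2: fails — Rab and Raa but b and a have no common successor.
F3: fails — Rw2w4 and Rw2w1 but w4 and w1 have no common successor.
F4: ✓.
F5: fails — Rw2w0 and Rw2w0 but w0 and w0 have no common successor.
Valid on: F4.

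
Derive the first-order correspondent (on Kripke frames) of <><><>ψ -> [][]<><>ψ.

forall x forall y forall z ((x R^3 y & x R^2 z) -> exists w (y = w & z R^2 w))

This is a Sahlqvist (Geach-type) schema ◇^3□^0ψ → □^2◇^2ψ.
First-order correspondent: forall x forall y forall z ((x R^3 y & x R^2 z) -> exists w (y = w & z R^2 w)).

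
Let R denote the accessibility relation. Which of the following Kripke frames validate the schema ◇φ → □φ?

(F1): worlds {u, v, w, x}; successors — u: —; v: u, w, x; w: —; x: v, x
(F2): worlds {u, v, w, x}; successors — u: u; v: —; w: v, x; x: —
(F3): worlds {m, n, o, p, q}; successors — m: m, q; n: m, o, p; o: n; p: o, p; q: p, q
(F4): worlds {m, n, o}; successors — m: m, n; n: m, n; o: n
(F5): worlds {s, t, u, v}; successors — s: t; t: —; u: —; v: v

(F5)

The schema corresponds to partial functionality: ∀x ∀y ∀z (Rxy ∧ Rxz → y = z).
(F1): fails — v sees both u and w.
(F2): fails — w sees both v and x.
(F3): fails — m sees both m and q.
(F4): fails — m sees both m and n.
(F5): condition met.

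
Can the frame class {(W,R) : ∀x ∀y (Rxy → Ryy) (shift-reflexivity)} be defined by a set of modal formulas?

Yes — defined by □(□q → q)

The condition is shift-reflexivity. A defining modal formula is □(□q → q).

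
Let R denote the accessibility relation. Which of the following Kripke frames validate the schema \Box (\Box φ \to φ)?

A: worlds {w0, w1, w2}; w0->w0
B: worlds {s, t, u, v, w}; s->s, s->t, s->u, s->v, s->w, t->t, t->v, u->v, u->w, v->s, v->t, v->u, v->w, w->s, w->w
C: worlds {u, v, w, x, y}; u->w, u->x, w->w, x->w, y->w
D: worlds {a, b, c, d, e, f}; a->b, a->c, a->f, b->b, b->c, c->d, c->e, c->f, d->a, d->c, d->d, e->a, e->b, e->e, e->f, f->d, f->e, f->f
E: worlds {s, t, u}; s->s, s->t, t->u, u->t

The schema corresponds to shift-reflexivity: \forall x \forall y (Rxy \to Ryy).
A: holds.
B: fails — Ruv but not Rvv.
C: fails — Rux but not Rxx.
D: fails — Rbc but not Rcc.
E: fails — Rtu but not Ruu.

A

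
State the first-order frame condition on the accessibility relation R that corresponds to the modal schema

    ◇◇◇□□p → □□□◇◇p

∀x ∀y ∀z ((xR³y ∧ xR³z) → ∃w (yR²w ∧ zR²w))

This is a Sahlqvist (Geach-type) schema ◇^3□^2p → □^3◇^2p.
Minimal-valuation argument: fix x; take any y with xR^3y and any z with xR^3z. Set V(p) to the set of worlds R-reachable from y in exactly 2 steps. Then □^2p holds at y, so the antecedent holds at x; validity forces ◇^2p at z, giving a w with zR^2w and yR^2w.
First-order correspondent: ∀x ∀y ∀z ((xR³y ∧ xR³z) → ∃w (yR²w ∧ zR²w)).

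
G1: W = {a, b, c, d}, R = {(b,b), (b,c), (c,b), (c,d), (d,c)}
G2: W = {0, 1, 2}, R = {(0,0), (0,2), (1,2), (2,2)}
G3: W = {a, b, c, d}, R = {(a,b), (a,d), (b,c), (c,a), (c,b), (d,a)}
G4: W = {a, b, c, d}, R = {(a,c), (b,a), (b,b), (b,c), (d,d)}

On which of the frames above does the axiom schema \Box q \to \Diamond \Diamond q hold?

G2

Frame correspondent (Sahlqvist): \forall x \exists w (xRw \wedge x R^2 w) — i.e. a generalized confluence (Geach) condition.
G1: fails — at a but no w with aRw and aR²w.
G2: ✓.
G3: fails — at a but no w with aRw and aR²w.
G4: fails — at a but no w with aRw and aR²w.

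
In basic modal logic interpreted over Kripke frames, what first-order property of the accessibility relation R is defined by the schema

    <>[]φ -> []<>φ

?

Suppose ◇□φ→□◇φ is valid. Take Rxy, Rxz and set V(φ)={w : Ryw}. Then □φ at y so ◇□φ at x, so □◇φ at x, so ◇φ at z, giving w with Rzw and Ryw.
Conversely, any frame satisfying forall x forall y forall z (Rxy & Rxz -> exists w (Ryw & Rzw)) validates the schema.
Frame condition: forall x forall y forall z (Rxy & Rxz -> exists w (Ryw & Rzw)).

convergence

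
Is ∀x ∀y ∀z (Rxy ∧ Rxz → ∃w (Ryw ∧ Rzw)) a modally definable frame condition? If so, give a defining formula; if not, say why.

Yes: it is convergence, defined by the .2 schema ◇□p → □◇p.

Yes, by ◇□p → □◇p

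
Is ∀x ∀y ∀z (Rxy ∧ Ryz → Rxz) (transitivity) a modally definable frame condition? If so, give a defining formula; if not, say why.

Yes — defined by □q → □□q

The condition is transitivity. A defining modal formula is □q → □□q.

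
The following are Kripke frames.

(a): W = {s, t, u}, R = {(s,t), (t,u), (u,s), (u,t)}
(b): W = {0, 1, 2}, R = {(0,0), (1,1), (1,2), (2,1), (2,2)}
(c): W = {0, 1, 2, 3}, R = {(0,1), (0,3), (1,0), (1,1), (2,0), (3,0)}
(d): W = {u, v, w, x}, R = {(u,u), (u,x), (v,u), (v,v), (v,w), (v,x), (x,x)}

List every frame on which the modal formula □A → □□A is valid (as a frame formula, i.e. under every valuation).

The schema corresponds to transitivity: ∀x ∀y ∀z (Rxy ∧ Ryz → Rxz).
(a): fails — Rtu and Rus but not Rts.
(b): ✓.
(c): fails — R10 and R03 but not R13.
(d): ✓.

(b), (d)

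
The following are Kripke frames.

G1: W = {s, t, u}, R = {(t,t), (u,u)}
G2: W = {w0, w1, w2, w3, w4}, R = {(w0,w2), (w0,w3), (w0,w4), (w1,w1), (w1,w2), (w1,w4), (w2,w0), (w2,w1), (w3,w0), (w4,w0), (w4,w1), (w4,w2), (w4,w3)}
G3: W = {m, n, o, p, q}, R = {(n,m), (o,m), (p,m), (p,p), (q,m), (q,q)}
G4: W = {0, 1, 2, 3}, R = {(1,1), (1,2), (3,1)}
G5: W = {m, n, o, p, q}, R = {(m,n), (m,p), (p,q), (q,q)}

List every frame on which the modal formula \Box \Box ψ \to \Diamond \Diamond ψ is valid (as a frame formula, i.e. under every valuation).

G2

This is the axiom for a generalized confluence (Geach) condition; its first-order frame correspondent is \forall x \exists w (x R^2 w \wedge x R^2 w).
G1: fails — at s but no w with sR²w and sR²w.
G2: satisfies the condition.
G3: fails — at m but no w with mR²w and mR²w.
G4: fails — at 0 but no w with 0R²w and 0R²w.
G5: fails — at n but no w with nR²w and nR²w.
Valid on: G2.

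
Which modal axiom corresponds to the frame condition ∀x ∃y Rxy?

□q → ◇q

This is seriality; the standard corresponding axiom is D: □q → ◇q.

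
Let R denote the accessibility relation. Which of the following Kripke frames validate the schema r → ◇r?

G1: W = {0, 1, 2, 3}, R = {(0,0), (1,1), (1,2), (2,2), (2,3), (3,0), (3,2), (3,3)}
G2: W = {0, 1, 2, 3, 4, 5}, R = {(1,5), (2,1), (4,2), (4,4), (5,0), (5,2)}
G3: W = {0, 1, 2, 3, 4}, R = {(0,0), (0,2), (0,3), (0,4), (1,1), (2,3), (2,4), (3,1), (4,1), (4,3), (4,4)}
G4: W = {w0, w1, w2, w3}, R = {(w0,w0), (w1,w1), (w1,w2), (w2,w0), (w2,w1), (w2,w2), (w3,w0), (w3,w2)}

The schema corresponds to a generalized confluence (Geach) condition: ∀x ∃w (x = w ∧ xRw).
G1: satisfies the condition.
G2: fails — at 0 but no w with 0=w and 0Rw.
G3: fails — at 2 but no w with 2=w and 2Rw.
G4: fails — at w3 but no w with w3=w and w3Rw.
Valid on: G1.

G1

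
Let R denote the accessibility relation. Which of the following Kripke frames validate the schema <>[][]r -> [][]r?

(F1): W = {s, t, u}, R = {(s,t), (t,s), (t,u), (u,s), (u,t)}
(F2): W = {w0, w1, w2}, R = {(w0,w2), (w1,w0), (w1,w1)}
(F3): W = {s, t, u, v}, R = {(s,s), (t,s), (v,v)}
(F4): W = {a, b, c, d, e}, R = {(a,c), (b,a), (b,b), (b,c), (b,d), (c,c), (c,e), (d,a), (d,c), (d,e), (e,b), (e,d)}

(F3)

This is the axiom for a generalized confluence (Geach) condition; its first-order frame correspondent is forall x forall y forall z ((xRy & x R^2 z) -> exists w (y R^2 w & z = w)).
(F1): fails — sRt, sR²u but no w with tR²w and u=w.
(F2): fails — w1Rw0, w1R²w0 but no w with w0R²w and w0=w.
(F3): ✓.
(F4): fails — bRa, bR²a but no w with aR²w and a=w.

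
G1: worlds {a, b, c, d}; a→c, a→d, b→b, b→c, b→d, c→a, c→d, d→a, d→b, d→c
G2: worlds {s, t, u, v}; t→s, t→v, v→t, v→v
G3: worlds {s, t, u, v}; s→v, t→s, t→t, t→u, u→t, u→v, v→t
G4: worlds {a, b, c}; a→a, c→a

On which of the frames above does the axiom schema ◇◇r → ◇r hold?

G4

This is the axiom for transitivity; its first-order frame correspondent is ∀x ∀y ∀z (Rxy ∧ Ryz → Rxz).
G1: fails — Rbc and Rca but not Rba.
G2: fails — Rvt and Rts but not Rvs.
G3: fails — Rut and Rts but not Rus.
G4: holds.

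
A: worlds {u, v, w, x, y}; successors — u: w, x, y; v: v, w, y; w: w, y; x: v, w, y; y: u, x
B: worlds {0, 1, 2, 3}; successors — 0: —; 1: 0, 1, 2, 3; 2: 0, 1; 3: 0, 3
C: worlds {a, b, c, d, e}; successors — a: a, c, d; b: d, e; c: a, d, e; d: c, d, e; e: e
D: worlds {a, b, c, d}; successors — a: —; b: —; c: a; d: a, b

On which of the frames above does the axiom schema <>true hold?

A, C

The schema corresponds to seriality: forall x exists y Rxy.
A: ✓.
B: fails — world 0 has no successor.
C: ✓.
D: fails — world a has no successor.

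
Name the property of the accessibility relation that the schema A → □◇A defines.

This is the B axiom.
Its frame correspondent is symmetry — ∀x ∀y (Rxy → Ryx).

symmetry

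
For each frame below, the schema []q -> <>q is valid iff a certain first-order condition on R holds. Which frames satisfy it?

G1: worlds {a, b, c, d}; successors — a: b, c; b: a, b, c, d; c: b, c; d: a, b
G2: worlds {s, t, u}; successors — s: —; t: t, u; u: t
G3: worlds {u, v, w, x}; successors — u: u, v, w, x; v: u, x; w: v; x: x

G1, G3

This is the axiom for seriality; its first-order frame correspondent is forall x exists y Rxy.
G1: condition met.
G2: fails — world s has no successor.
G3: condition met.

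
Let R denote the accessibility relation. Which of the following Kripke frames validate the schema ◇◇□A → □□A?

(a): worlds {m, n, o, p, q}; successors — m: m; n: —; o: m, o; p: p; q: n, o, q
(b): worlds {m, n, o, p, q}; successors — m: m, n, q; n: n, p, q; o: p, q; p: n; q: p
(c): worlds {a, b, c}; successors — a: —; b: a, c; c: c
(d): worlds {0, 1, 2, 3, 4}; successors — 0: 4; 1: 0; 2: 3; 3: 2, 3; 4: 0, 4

Frame correspondent (Sahlqvist): ∀x ∀y ∀z ((xR²y ∧ xR²z) → ∃w (yRw ∧ z = w)) — i.e. a generalized confluence (Geach) condition.
(a): fails — oR²m, oR²o but no w with mRw and o=w.
(b): fails — mR²m, mR²p but no w with mRw and p=w.
(c): holds.
(d): fails — 0R²0, 0R²0 but no w with 0Rw and 0=w.

(c)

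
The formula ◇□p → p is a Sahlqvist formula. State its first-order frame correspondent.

Symmetry

This is frame-equivalent to p → □◇p (substitute ¬p for p and contrapose).
Suppose p→□◇p is valid. Take Rxy and set V(p)={x}. Then p at x, so □◇p at x, so ◇p at y, so some z with Ryz has p; z=x, i.e. Ryx.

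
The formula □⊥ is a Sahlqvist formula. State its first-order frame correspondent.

□⊥ is valid iff no world has any successor (otherwise □⊥ fails at any world with one).
The converse is a direct semantic check.
Frame condition: ∀x ∀y ¬Rxy.

emptiness of R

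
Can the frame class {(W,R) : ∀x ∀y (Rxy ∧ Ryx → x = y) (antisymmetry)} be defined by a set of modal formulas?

If a class were modally definable it would be closed under surjective bounded morphisms (Goldblatt–Thomason).
The 8-cycle (worlds 0,1,2,3,4,5,6,7 with 0→1→2→3→4→5→6→7→0) is antisymmetric. Sending even-indexed worlds to • and odd-indexed worlds to ∘ is a surjective bounded morphism onto the two-world frame with •↔∘, which is not antisymmetric.
So no modal formula (or set of formulas) defines exactly the antisymmetric frames.

Not modally definable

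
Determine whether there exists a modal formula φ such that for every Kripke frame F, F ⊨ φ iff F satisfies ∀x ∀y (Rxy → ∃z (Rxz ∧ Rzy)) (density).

The condition is density. A defining modal formula is □□r → □r.
Suppose □□r→□r is valid. Take Rxy and set V(r)={w : xR²w}. Then □□r at x, so □r at x, so r at y, i.e. ∃z(Rxz∧Rzy).

Definable; □□r → □r defines it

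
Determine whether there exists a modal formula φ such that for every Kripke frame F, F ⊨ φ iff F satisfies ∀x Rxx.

Definable; □r → r defines it

This is a Sahlqvist condition; the T axiom □r → r defines it.
Suppose □r→r is valid. At any x set V(r)={w : Rxw}. Then □r holds at x, so r holds at x, i.e. Rxx.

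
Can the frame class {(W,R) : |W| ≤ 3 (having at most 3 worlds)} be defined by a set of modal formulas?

No

Modal frame validity is preserved under disjoint unions.
Any modal formula valid on each of 4 disjoint one-world frames is valid on their disjoint union (validity is preserved under disjoint unions). Each one-world frame has |W|=1≤3, but the union has |W|=4.
So the class is not modally definable.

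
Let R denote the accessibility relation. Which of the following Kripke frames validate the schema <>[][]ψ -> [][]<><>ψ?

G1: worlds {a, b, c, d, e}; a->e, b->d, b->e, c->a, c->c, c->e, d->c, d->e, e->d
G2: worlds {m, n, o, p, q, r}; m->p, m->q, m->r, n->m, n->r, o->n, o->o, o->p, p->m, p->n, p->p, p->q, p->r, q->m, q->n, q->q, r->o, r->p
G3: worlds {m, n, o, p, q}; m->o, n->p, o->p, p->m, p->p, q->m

This is the axiom for a generalized confluence (Geach) condition; its first-order frame correspondent is forall x forall y forall z ((xRy & x R^2 z) -> exists w (y R^2 w & z R^2 w)).
G1: fails — cRa, cR²e but no w with aR²w and eR²w.
G2: satisfies the condition.
G3: satisfies the condition.

G2, G3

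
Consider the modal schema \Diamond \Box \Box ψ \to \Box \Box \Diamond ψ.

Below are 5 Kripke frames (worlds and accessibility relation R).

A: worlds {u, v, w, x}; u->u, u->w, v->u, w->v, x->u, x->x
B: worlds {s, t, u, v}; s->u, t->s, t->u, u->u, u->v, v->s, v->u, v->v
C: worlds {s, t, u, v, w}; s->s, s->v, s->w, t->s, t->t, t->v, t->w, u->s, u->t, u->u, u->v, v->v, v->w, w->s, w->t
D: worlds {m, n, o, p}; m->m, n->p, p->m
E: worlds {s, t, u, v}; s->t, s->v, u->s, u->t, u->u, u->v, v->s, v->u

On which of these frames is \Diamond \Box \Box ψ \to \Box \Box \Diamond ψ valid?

B, C, D

Frame correspondent (Sahlqvist): \forall x \forall y \forall z ((xRy \wedge x R^2 z) \to \exists w (y R^2 w \wedge zRw)) — i.e. a generalized confluence (Geach) condition.
A: fails — uRw, uR²w but no t with wR²t and wRt.
B: condition met.
C: condition met.
D: condition met.
E: fails — sRt, sR²s but no w with tR²w and sRw.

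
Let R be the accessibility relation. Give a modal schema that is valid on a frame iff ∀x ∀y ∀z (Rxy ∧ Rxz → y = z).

◇q → □q

A defining formula is ◇q → □q (the CD axiom).
Suppose ◇q→□q is valid. Take Rxy, Rxz and set V(q)={y}. Then ◇q at x, so □q at x, so q at z, i.e. z=y.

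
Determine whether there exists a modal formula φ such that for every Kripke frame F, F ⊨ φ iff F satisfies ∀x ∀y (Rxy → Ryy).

Yes: it is shift-reflexivity, defined by the T□ schema □(□p → p).
Suppose □(□p→p) is valid. Take Rxy and set V(p)={w : Ryw}. Then at y, □p holds; since □(□p→p) at x, □p→p at y, so p at y, i.e. Ryy.

Yes — defined by □(□p → p)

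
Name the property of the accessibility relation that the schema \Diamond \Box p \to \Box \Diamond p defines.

This schema is the .2 axiom.
It corresponds to convergence: \forall x \forall y \forall z (Rxy \wedge Rxz \to \exists w (Ryw \wedge Rzw)).

convergence: \forall x \forall y \forall z (Rxy \wedge Rxz \to \exists w (Ryw \wedge Rzw))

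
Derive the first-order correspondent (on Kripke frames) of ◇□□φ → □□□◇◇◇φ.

∀x ∀y ∀z ((xRy ∧ xR³z) → ∃w (yR²w ∧ zR³w))

This is a Sahlqvist (Geach-type) schema ◇^1□^2φ → □^3◇^3φ.
Minimal-valuation argument: fix x; take any y with xR^1y and any z with xR^3z. Set V(φ) to the set of worlds R-reachable from y in exactly 2 steps. Then □^2φ holds at y, so the antecedent holds at x; validity forces ◇^3φ at z, giving a w with zR^3w and yR^2w.
First-order correspondent: ∀x ∀y ∀z ((xRy ∧ xR³z) → ∃w (yR²w ∧ zR³w)).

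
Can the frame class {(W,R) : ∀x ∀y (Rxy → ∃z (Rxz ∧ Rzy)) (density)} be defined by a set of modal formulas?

Yes: it is density, defined by the C4 schema □□p → □p.

Yes, by □□p → □p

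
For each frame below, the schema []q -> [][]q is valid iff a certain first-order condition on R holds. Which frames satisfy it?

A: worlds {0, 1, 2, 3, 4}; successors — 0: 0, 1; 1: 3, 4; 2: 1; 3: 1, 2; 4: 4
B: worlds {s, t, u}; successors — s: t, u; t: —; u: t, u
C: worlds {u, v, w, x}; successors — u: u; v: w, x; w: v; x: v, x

This is the axiom for transitivity; its first-order frame correspondent is forall x forall y forall z (Rxy & Ryz -> Rxz).
A: fails — R31 and R14 but not R34.
B: ✓.
C: fails — Rvw and Rwv but not Rvv.

B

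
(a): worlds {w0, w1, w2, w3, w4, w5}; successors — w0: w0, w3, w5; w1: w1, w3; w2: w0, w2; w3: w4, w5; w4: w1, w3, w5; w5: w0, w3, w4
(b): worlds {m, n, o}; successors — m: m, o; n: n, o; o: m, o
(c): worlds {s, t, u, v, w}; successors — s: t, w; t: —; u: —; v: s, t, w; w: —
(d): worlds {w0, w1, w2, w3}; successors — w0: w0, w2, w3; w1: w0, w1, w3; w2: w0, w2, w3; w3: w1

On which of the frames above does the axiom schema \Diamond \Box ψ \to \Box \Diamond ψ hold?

(b)

This is the axiom for convergence; its first-order frame correspondent is \forall x \forall y \forall z (Rxy \wedge Rxz \to \exists w (Ryw \wedge Rzw)).
(a): fails — Rw1w1 and Rw1w3 but w1 and w3 have no common successor.
(b): ✓.
(c): fails — Rsw and Rsw but w and w have no common successor.
(d): fails — Rw0w2 and Rw0w3 but w2 and w3 have no common successor.
Valid on: (b).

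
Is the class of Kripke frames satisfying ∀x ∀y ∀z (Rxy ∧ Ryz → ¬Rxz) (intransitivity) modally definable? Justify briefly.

Any modally definable frame class is closed under surjective bounded morphisms.
The 7-cycle (worlds w0,w1,w2,w3,w4,w5,w6 with w0→w1→w2→w3→w4→w5→w6→w0) is intransitive. Mapping every world to a single reflexive point • is a surjective bounded morphism; the reflexive point is not intransitive (R••∧R•• but R••).
So no modal formula (or set of formulas) defines exactly the intransitive frames.

Not modally definable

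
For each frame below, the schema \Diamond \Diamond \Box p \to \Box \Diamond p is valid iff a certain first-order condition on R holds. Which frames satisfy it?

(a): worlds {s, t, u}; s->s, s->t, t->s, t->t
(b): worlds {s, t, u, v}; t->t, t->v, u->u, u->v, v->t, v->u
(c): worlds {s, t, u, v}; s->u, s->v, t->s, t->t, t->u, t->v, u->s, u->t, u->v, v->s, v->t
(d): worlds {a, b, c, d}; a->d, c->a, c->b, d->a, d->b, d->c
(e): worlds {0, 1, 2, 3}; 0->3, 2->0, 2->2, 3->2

(a), (b)

Frame correspondent (Sahlqvist): \forall x \forall y \forall z ((x R^2 y \wedge xRz) \to \exists w (yRw \wedge zRw)) — i.e. a generalized confluence (Geach) condition.
(a): satisfies the condition.
(b): satisfies the condition.
(c): fails — sR²s, sRv but no w with sRw and vRw.
(d): fails — aR²a, aRd but no w with aRw and dRw.
(e): fails — 2R²0, 2R2 but no w with 0Rw and 2Rw.
Valid on: (a), (b).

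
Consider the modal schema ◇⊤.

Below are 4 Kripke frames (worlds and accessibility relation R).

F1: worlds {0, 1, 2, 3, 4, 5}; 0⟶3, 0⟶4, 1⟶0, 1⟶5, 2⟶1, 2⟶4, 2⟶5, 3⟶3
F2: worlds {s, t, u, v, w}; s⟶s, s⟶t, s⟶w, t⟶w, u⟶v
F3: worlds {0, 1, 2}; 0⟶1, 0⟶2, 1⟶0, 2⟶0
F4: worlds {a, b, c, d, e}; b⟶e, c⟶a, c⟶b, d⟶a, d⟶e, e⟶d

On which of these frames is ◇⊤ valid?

F3

This is the axiom for seriality; its first-order frame correspondent is ∀x ∃y Rxy.
F1: fails — world 4 has no successor.
F2: fails — world v has no successor.
F3: holds.
F4: fails — world a has no successor.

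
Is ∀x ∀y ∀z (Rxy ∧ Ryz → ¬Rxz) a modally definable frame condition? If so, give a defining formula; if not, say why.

If a class were modally definable it would be closed under surjective bounded morphisms (Goldblatt–Thomason).
The 7-cycle (worlds s,t,u,v,w,x,y with s→t→u→v→w→x→y→s) is intransitive. Mapping every world to a single reflexive point • is a surjective bounded morphism; the reflexive point is not intransitive (R••∧R•• but R••).
So the class is not modally definable.

Not definable by any modal formula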